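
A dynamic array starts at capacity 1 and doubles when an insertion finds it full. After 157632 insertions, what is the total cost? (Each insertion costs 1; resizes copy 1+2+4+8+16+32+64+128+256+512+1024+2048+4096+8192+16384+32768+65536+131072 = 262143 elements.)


Insertion cost: 157632 (one per element)
Resizes occur just before inserting elements 2, 3, 5, 9, ...
Elements copied at each resize: 1 + 2 + 4 + 8 + 16 + 32 + 64 + 128 + 256 + 512 + 1024 + 2048 + 4096 + 8192 + 16384 + 32768 + 65536 + 131072
Sum of copies = 262143 (geometric series: 2^k - 1)
Total = 157632 + 262143 = 419775


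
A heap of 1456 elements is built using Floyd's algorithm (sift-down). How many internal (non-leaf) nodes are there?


Leaf nodes occupy roughly half the array.
Sift-down is called for each internal node, starting from the last one.
Internal nodes = floor(n/2) = floor(1456/2) = 728


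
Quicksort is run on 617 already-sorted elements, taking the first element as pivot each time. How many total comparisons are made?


Sum of comparisons per partition:
616 + 615 + ... + 1 + 0
= 617 * (617 - 1) / 2
= 617 * 616 / 2
= 190036


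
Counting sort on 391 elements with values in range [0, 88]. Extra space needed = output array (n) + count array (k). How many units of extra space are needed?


Output array size: 391 (to store sorted result)
Count array size: 89 (one slot per possible value, range 0 to 88)
Total extra space = 391 + 89 = 480


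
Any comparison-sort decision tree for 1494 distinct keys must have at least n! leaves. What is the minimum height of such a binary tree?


A binary decision tree of height h has at most 2^h leaves and needs at least n! of them, so h >= ceil(log2(n!)).
1494! is far too large to multiply out, so use Stirling's series:
  ln(n!) ~ n ln n - n + (1/2) ln(2 pi n) + 1/(12n)  (error below 1/(360 n^3), negligible here)
  ln(1494) = 7.3092124
  n ln n = 1494 * 7.3092124 = 10919.9633
  (1/2) ln(2 pi * 1494) = (1/2) ln(9387.0788) = 4.5735
  1/(12*1494) = 0.0001
  ln(1494!) ~ 10919.9633 - 1494 + 4.5735 + 0.0001 = 9430.5369
Convert to base 2: log2(1494!) = 9430.5369 / ln 2 = 9430.5369 / 0.69314718 = 13605.3888
ceil(13605.3888) = 13606


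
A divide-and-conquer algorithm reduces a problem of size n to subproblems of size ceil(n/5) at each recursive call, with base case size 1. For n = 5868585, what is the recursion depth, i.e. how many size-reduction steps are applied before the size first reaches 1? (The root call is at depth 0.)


Each step divides the size by 5 (rounding up); after k steps the size is ceil(n/5^k), which equals 1 exactly when 5^k >= n.
So the depth is the smallest k with 5^k >= 5868585, i.e. ceil(log_5(5868585)).
5^9 = 1953125 < 5868585 <= 9765625 = 5^10
Recursion depth = 10


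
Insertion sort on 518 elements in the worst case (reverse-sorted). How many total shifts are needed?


In the worst case (reverse-sorted), each element shifts past all previous:
  Element 1: 1 shifts
  Element 2: 2 shifts
  Element 3: 3 shifts
  Element 4: 4 shifts
  Element 5: 5 shifts
  ...
  Element 517: 517 shifts
Total = 1 + 2 + ... + 517
= 518*(518-1)/2 = 133903


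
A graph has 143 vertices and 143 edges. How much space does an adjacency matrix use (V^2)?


Adjacency matrix: V x V grid of entries
Space = V^2 = 143^2 = 143 * 143 = 20449


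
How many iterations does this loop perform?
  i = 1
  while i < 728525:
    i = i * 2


The loop variable doubles each iteration:
i = 1 -> 2 -> 4 -> 8 -> 16 -> 32 -> 64 -> 128 -> 256 -> 512 -> 1024 -> 2048 -> 4096 -> 8192 -> 16384 -> 32768 -> 65536 -> 131072 -> 262144 -> 524288 -> 1048576 (stop, 1048576 >= 728525)
Number of doublings = ceil(log2(728525)) = 20


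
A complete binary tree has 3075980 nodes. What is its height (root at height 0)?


In a complete binary tree, level k holds nodes 2^k .. 2^(k+1)-1 (1-indexed).
Height = floor(log2(n)) = floor(log2(3075980)) = 21
Check: 2^21 = 2097152 <= 3075980 < 4194304 = 2^22


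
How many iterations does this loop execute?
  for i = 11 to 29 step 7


The loop variable i takes values starting at 11 and increments by 7 each iteration.
Sequence: i = 11, 18, 25
The upper bound 29 is inclusive, so the count is floor((last - first) / step) + 1:
floor((29 - 11) / 7) + 1 = floor(18/7) + 1 = 2 + 1 = 3


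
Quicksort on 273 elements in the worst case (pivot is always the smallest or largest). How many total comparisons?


In the worst case, each partition step picks the worst pivot:
  Partition 1: 272 comparisons (n-1 elements to compare)
  Partition 2: 271 comparisons
  Partition 3: 270 comparisons
  Partition 4: 269 comparisons
  Partition 5: 268 comparisons
  ...
  Last partition: 0 comparisons
Total = (n-1) + (n-2) + ... + 1 + 0 = n*(n-1)/2
= 273*272/2 = 37128


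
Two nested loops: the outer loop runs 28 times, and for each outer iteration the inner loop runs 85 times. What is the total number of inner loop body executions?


Outer loop: 28 iterations
Inner loop: 85 iterations per outer iteration
Total = 28 * 85 = 2380


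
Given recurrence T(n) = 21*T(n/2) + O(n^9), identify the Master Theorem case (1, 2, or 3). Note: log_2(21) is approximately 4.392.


Master Theorem parameters: a=21, b=2, c=9
log_b(a) = 4.392
Compare b^c with a: 2^9 = 512 > 21, so c > log_b(a).
Comparing c=9 vs log_b(a)=4.392:
9 > 4.392 => Case 3
Result: T(n) = O(n^9)
Master Theorem case = 3


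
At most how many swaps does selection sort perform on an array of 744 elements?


Each of the 743 passes places one element in its final position.
Pass 1: swap minimum into position 0
Pass 2: swap minimum of remaining into position 1
...
Pass 743: last two elements, one swap
Maximum swaps = 744 - 1 = 743


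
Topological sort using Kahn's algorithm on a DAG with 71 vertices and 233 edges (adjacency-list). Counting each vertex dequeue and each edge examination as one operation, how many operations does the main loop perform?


Kahn's algorithm:
  1. Compute in-degrees: O(V + E)
  2. Process queue: each vertex dequeued once (O(V))
     each edge examined once (O(E))
Total = V + E = 71 + 233 = 304


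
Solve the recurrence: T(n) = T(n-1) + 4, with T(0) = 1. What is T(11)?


Unrolling the recurrence:
T(11) = T(10) + 4
       = T(9) + 4 + 4
       = T(8) + 4*3
       ...
       = T(0) + 4*11
       = 1 + 44 = 45


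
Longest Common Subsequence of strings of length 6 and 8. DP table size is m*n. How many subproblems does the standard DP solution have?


DP table indexed by positions in both strings.
First string: 6 positions
Second string: 8 positions
Total = 6 * 8 = 48


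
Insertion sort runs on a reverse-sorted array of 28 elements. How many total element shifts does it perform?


Sum of shifts = 1 + 2 + 3 + ... + 27
= 28 * 27 / 2
= 756 / 2
= 378


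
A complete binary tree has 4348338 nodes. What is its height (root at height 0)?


In a complete binary tree, level k holds nodes 2^k .. 2^(k+1)-1 (1-indexed).
Height = floor(log2(n)) = floor(log2(4348338)) = 22
Check: 2^22 = 4194304 <= 4348338 < 8388608 = 2^23


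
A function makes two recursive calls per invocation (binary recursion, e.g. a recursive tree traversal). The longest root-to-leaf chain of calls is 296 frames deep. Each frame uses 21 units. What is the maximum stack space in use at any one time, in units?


Binary recursion: the two calls run one after the other, so only one root-to-leaf chain of frames is on the stack at a time.
Maximum depth (longest chain) = 296 frames
Each frame = 21 units
Max stack space = 296 * 21 = 6216


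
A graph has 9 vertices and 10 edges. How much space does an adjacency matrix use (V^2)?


Adjacency matrix: V x V grid of entries
Space = V^2 = 9^2 = 9 * 9 = 81


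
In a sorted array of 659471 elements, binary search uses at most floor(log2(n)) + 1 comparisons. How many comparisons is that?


Halving sequence: 659471 -> 329735 -> 164867 -> 82433 -> 41216 -> 20608 -> 10304 -> 5152 -> 2576 -> 1288 -> 644 -> 322 -> 161 -> 80 -> 40 -> 20 -> 10 -> 5 -> 2 -> 1
Number of halvings = 19
Max comparisons = 19 + 1 = 20


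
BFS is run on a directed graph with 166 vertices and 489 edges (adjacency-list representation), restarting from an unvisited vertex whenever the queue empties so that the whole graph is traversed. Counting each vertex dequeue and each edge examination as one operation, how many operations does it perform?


A full BFS traversal dequeues each vertex exactly once and examines each directed edge exactly once.
V = 166 (vertex processing cost)
E = 489 (edge examination cost)
Total operations proportional to V + E = 166 + 489 = 655


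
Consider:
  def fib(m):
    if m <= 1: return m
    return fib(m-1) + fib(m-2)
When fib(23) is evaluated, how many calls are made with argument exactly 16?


Let N(m) = number of times fib(m) is called while evaluating fib(23).
N(23) = 1 (the initial call).
N(22) = 1 (only fib(23) calls it).
For 1 <= m <= 21: fib(m) is called by fib(m+1) and fib(m+2), so
  N(m) = N(m+1) + N(m+2).
fib(0) is called only by fib(2), so N(0) = N(2).
Walk down from m=23:
  N(23)=1, N(22)=1, N(21)=2, N(20)=3, N(19)=5, N(18)=8, N(17)=13, N(16)=21
N(16) = 21


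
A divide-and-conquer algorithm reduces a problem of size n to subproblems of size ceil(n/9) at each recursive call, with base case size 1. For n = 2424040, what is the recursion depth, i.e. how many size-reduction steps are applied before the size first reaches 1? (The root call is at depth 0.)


Each step divides the size by 9 (rounding up); after k steps the size is ceil(n/9^k), which equals 1 exactly when 9^k >= n.
So the depth is the smallest k with 9^k >= 2424040, i.e. ceil(log_9(2424040)).
9^6 = 531441 < 2424040 <= 4782969 = 9^7
Recursion depth = 7


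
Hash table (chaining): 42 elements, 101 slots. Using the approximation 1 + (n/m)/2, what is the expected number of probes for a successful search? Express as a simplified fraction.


Computing expected probes:
alpha = 42/101
= 1 + alpha/2
= 1 + 42/(2*101)
= (2*101 + 42) / (2*101)
= 244/202 = 122/101


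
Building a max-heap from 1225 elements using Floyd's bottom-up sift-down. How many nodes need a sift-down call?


In a heap of 1225 elements (0-indexed array):
  Last element index: 1224
  Parent of last element: floor((1224 - 1) / 2) = 611
  Internal nodes: indices 0 to 611
  Count = floor(1225/2) = 612


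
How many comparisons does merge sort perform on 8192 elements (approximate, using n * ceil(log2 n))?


Recursion depth: ceil(log2(8192)) = 13
Each recursion level merges n = 8192 elements
Total = 8192 * 13 = 106496


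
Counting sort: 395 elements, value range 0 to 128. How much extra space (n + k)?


n = 395 (output array)
k = 129 (count array for 129 distinct values)
Extra space = 395 + 129 = 524


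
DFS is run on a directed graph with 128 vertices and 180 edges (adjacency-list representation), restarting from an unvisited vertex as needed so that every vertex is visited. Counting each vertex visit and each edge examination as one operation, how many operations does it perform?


A full DFS traversal processes each vertex exactly once (push/pop on stack).
Each directed edge is examined once.
V = 128, E = 180
V + E = 308


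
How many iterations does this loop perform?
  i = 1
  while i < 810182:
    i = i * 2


The loop variable doubles each iteration:
i = 1 -> 2 -> 4 -> 8 -> 16 -> 32 -> 64 -> 128 -> 256 -> 512 -> 1024 -> 2048 -> 4096 -> 8192 -> 16384 -> 32768 -> 65536 -> 131072 -> 262144 -> 524288 -> 1048576 (stop, 1048576 >= 810182)
Number of doublings = ceil(log2(810182)) = 20


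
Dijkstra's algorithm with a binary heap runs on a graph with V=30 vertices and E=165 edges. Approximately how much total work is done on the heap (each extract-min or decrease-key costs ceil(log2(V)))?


Dijkstra with a binary heap: each vertex is extracted once, each edge may relax once.
Each heap operation costs O(log V).
V + E = 30 + 165 = 195
ceil(log2(30)) = 5 (since 2^4 = 16 < 30 <= 32 = 2^5)
Total heap work = (V+E) * ceil(log2(V)) = 195 * 5 = 975


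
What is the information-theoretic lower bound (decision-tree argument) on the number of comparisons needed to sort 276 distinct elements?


A binary decision tree of height h has at most 2^h leaves and needs at least n! of them, so h >= ceil(log2(n!)).
276! is far too large to multiply out, so use Stirling's series:
  ln(n!) ~ n ln n - n + (1/2) ln(2 pi n) + 1/(12n)  (error below 1/(360 n^3), negligible here)
  ln(276) = 5.6204009
  n ln n = 276 * 5.6204009 = 1551.2306
  (1/2) ln(2 pi * 276) = (1/2) ln(1734.1591) = 3.7291
  1/(12*276) = 0.0003
  ln(276!) ~ 1551.2306 - 276 + 3.7291 + 0.0003 = 1278.9600
Convert to base 2: log2(276!) = 1278.9600 / ln 2 = 1278.9600 / 0.69314718 = 1845.1493
ceil(1845.1493) = 1846


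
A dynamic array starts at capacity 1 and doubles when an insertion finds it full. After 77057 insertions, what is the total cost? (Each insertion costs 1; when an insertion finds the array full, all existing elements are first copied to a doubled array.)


Insertion cost: 77057 (one per element)
Resizes occur just before inserting elements 2, 3, 5, 9, ...
Elements copied at each resize: 1 + 2 + 4 + 8 + 16 + 32 + 64 + 128 + 256 + 512 + 1024 + 2048 + 4096 + 8192 + 16384 + 32768 + 65536
Sum of copies = 131071 (geometric series: 2^k - 1)
Total = 77057 + 131071 = 208128


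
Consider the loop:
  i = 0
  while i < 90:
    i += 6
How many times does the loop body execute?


Starting at i = 0, each iteration adds 6.
Iterations until i >= 90:
  Iteration 1: i = 0 -> i = 6
  Iteration 2: i = 6 -> i = 12
  Iteration 3: i = 12 -> i = 18
  Iteration 4: i = 18 -> i = 24
  Iteration 5: i = 24 -> i = 30
  Iteration 6: i = 30 -> i = 36
  Iteration 7: i = 36 -> i = 42
  Iteration 8: i = 42 -> i = 48
  ... continuing ...
Total iterations = ceil(90/6) = 15


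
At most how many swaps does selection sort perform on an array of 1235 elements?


Each of the 1234 passes places one element in its final position.
Pass 1: swap minimum into position 0
Pass 2: swap minimum of remaining into position 1
...
Pass 1234: last two elements, one swap
Maximum swaps = 1235 - 1 = 1234


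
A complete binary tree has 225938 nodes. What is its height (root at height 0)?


In a complete binary tree, level k holds nodes 2^k .. 2^(k+1)-1 (1-indexed).
Height = floor(log2(n)) = floor(log2(225938)) = 17
Check: 2^17 = 131072 <= 225938 < 262144 = 2^18


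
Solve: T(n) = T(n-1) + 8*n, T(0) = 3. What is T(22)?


Expanding the recurrence:
T(22) = T(21) + 8*22
       = T(20) + 8*21 + 8*22
       ...
       = T(0) + 8*(1 + 2 + ... + 22)
       = 3 + 8 * 22*23/2
       = 3 + 8 * 253
       = 3 + 2024 = 2027


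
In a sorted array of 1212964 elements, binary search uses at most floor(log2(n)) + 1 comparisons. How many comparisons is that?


Halving sequence: 1212964 -> 606482 -> 303241 -> 151620 -> 75810 -> 37905 -> 18952 -> 9476 -> 4738 -> 2369 -> 1184 -> 592 -> 296 -> 148 -> 74 -> 37 -> 18 -> 9 -> 4 -> 2 -> 1
Number of halvings = 20
Max comparisons = 20 + 1 = 21


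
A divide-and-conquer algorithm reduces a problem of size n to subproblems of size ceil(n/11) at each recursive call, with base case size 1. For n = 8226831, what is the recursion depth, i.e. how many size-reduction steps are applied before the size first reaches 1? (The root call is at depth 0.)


Each step divides the size by 11 (rounding up); after k steps the size is ceil(n/11^k), which equals 1 exactly when 11^k >= n.
So the depth is the smallest k with 11^k >= 8226831, i.e. ceil(log_11(8226831)).
11^6 = 1771561 < 8226831 <= 19487171 = 11^7
Recursion depth = 7


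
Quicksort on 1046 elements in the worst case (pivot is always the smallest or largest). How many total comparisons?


In the worst case, each partition step picks the worst pivot:
  Partition 1: 1045 comparisons (n-1 elements to compare)
  Partition 2: 1044 comparisons
  Partition 3: 1043 comparisons
  Partition 4: 1042 comparisons
  Partition 5: 1041 comparisons
  ...
  Last partition: 0 comparisons
Total = (n-1) + (n-2) + ... + 1 + 0 = n*(n-1)/2
= 1046*1045/2 = 546535


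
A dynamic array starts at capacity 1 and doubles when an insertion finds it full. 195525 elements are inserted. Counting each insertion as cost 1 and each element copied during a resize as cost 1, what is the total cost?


n = 195525
Insertion costs: 195525
Resizes copy 1, 2, 4, ... up to the largest power of 2 that is <= n-1 = 195524, i.e. 131072.
Copy costs = 1 + 2 + 4 + 8 + 16 + 32 + 64 + 128 + 256 + 512 + 1024 + 2048 + 4096 + 8192 + 16384 + 32768 + 65536 + 131072 = 262143
Total = 195525 + 262143 = 457668


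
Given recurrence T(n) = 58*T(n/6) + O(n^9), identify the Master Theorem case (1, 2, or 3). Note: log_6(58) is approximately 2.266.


Master Theorem parameters: a=58, b=6, c=9
log_b(a) = 2.266
Compare b^c with a: 6^9 = 10077696 > 58, so c > log_b(a).
Comparing c=9 vs log_b(a)=2.266:
9 > 2.266 => Case 3
Result: T(n) = O(n^9)
Master Theorem case = 3


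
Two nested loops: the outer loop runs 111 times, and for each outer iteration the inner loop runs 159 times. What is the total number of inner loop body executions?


Outer loop: 111 iterations
Inner loop: 159 iterations per outer iteration
Total = 111 * 159 = 17649


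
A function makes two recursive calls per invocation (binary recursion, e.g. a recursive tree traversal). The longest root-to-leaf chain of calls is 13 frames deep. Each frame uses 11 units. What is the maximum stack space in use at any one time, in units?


Binary recursion: the two calls run one after the other, so only one root-to-leaf chain of frames is on the stack at a time.
Maximum depth (longest chain) = 13 frames
Each frame = 11 units
Max stack space = 13 * 11 = 143


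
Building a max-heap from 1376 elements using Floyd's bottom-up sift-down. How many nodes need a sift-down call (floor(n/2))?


In a heap of 1376 elements (0-indexed array):
  Last element index: 1375
  Parent of last element: floor((1375 - 1) / 2) = 687
  Internal nodes: indices 0 to 687
  Count = floor(1376/2) = 688


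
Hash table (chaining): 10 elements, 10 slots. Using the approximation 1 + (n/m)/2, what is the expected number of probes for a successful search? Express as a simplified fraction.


Computing expected probes:
alpha = 10/10
= 1 + alpha/2
= 1 + 10/(2*10)
= (2*10 + 10) / (2*10)
= 30/20 = 3/2


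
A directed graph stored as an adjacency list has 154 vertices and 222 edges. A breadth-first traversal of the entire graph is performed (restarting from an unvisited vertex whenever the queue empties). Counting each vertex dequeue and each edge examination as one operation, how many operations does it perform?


A full BFS traversal dequeues each vertex once and examines each edge once.
Vertex visits: 154
Edge visits: 222
V + E = 154 + 222 = 376


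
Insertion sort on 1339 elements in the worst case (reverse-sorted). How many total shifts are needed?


In the worst case (reverse-sorted), each element shifts past all previous:
  Element 1: 1 shifts
  Element 2: 2 shifts
  Element 3: 3 shifts
  Element 4: 4 shifts
  Element 5: 5 shifts
  ...
  Element 1338: 1338 shifts
Total = 1 + 2 + ... + 1338
= 1339*(1339-1)/2 = 895791


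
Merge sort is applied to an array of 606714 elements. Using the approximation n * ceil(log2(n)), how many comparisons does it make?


Merge sort divides the array into halves recursively.
Number of levels = ceil(log2(606714)) = 20
At each level, approximately n = 606714 comparisons are needed for merging.
Total comparisons ~ n * ceil(log2(n)) = 606714 * 20 = 12134280


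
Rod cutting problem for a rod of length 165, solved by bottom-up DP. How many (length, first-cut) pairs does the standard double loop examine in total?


For each subproblem length i = 1..165, the inner loop considers i possible first cuts.
Total = 1 + 2 + ... + 165
= 165*(165+1)/2
= 165*166/2 = 13695


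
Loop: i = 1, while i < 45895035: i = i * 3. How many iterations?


i multiplies by 3 each step:
i = 1 -> 3 -> 9 -> 27 -> 81 -> 243 -> 729 -> 2187 -> 6561 -> 19683 -> 59049 -> 177147 -> 531441 -> 1594323 -> 4782969 -> 14348907 -> 43046721 -> 129140163 (stop)
Iterations = ceil(log_3(45895035)) = 17


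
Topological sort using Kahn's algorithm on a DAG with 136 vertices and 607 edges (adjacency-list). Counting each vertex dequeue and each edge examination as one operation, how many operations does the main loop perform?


Kahn's algorithm:
  1. Compute in-degrees: O(V + E)
  2. Process queue: each vertex dequeued once (O(V))
     each edge examined once (O(E))
Total = V + E = 136 + 607 = 743


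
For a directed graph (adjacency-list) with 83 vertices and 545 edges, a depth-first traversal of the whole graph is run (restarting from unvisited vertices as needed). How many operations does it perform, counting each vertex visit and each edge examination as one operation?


A full DFS traversal visits each vertex once and examines each edge once.
V = 83
E = 545
Sum = 83 + 545 = 628


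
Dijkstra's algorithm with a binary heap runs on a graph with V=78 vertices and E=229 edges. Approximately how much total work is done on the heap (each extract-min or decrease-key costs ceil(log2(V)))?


Dijkstra with a binary heap: each vertex is extracted once, each edge may relax once.
Each heap operation costs O(log V).
V + E = 78 + 229 = 307
ceil(log2(78)) = 7 (since 2^6 = 64 < 78 <= 128 = 2^7)
Total heap work = (V+E) * ceil(log2(V)) = 307 * 7 = 2149


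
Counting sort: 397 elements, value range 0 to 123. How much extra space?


n = 397 (output array)
k = 124 (count array for 124 distinct values)
Extra space = 397 + 124 = 521


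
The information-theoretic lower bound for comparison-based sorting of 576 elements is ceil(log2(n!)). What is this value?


A binary decision tree of height h has at most 2^h leaves and needs at least n! of them, so h >= ceil(log2(n!)).
576! is far too large to multiply out, so use Stirling's series:
  ln(n!) ~ n ln n - n + (1/2) ln(2 pi n) + 1/(12n)  (error below 1/(360 n^3), negligible here)
  ln(576) = 6.3561077
  n ln n = 576 * 6.3561077 = 3661.1180
  (1/2) ln(2 pi * 576) = (1/2) ln(3619.1147) = 4.0970
  1/(12*576) = 0.0001
  ln(576!) ~ 3661.1180 - 576 + 4.0970 + 0.0001 = 3089.2151
Convert to base 2: log2(576!) = 3089.2151 / ln 2 = 3089.2151 / 0.69314718 = 4456.7953
ceil(4456.7953) = 4457


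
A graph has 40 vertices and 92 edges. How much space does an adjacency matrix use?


Adjacency matrix: V x V grid of entries
Space = V^2 = 40^2 = 40 * 40 = 1600


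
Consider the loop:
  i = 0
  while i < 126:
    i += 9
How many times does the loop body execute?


Starting at i = 0, each iteration adds 9.
Iterations until i >= 126:
  Iteration 1: i = 0 -> i = 9
  Iteration 2: i = 9 -> i = 18
  Iteration 3: i = 18 -> i = 27
  Iteration 4: i = 27 -> i = 36
  Iteration 5: i = 36 -> i = 45
  Iteration 6: i = 45 -> i = 54
  Iteration 7: i = 54 -> i = 63
  Iteration 8: i = 63 -> i = 72
  ... continuing ...
Total iterations = ceil(126/9) = 14


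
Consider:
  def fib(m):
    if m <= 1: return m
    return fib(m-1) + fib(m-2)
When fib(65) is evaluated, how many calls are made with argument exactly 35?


Let N(m) = number of times fib(m) is called while evaluating fib(65).
N(65) = 1 (the initial call).
N(64) = 1 (only fib(65) calls it).
For 1 <= m <= 63: fib(m) is called by fib(m+1) and fib(m+2), so
  N(m) = N(m+1) + N(m+2).
fib(0) is called only by fib(2), so N(0) = N(2).
Walk down from m=65:
  N(65)=1, N(64)=1, N(63)=2, N(62)=3, N(61)=5, N(60)=8, N(59)=13, N(58)=21, N(57)=34, N(56)=55, N(55)=89, N(54)=144, N(53)=233, N(52)=377, N(51)=610, N(50)=987, N(49)=1597, N(48)=2584, N(47)=4181, N(46)=6765, N(45)=10946, N(44)=17711, N(43)=28657, N(42)=46368, N(41)=75025, N(40)=121393, N(39)=196418, N(38)=317811, N(37)=514229, N(36)=832040, N(35)=1346269
N(35) = 1346269


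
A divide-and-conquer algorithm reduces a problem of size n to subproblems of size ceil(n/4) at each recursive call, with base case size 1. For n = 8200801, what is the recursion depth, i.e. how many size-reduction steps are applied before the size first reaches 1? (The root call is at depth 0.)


Each step divides the size by 4 (rounding up); after k steps the size is ceil(n/4^k), which equals 1 exactly when 4^k >= n.
So the depth is the smallest k with 4^k >= 8200801, i.e. ceil(log_4(8200801)).
4^11 = 4194304 < 8200801 <= 16777216 = 4^12
Recursion depth = 12


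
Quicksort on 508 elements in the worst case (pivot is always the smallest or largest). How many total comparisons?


In the worst case, each partition step picks the worst pivot:
  Partition 1: 507 comparisons (n-1 elements to compare)
  Partition 2: 506 comparisons
  Partition 3: 505 comparisons
  Partition 4: 504 comparisons
  Partition 5: 503 comparisons
  ...
  Last partition: 0 comparisons
Total = (n-1) + (n-2) + ... + 1 + 0 = n*(n-1)/2
= 508*507/2 = 128778


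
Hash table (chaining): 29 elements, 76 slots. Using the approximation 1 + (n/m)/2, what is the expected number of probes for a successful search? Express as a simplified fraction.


Computing expected probes:
alpha = 29/76
= 1 + alpha/2
= 1 + 29/(2*76)
= (2*76 + 29) / (2*76)
= 181/152


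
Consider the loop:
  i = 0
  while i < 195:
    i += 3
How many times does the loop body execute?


Starting at i = 0, each iteration adds 3.
Iterations until i >= 195:
  Iteration 1: i = 0 -> i = 3
  Iteration 2: i = 3 -> i = 6
  Iteration 3: i = 6 -> i = 9
  Iteration 4: i = 9 -> i = 12
  Iteration 5: i = 12 -> i = 15
  Iteration 6: i = 15 -> i = 18
  Iteration 7: i = 18 -> i = 21
  Iteration 8: i = 21 -> i = 24
  ... continuing ...
Total iterations = ceil(195/3) = 65


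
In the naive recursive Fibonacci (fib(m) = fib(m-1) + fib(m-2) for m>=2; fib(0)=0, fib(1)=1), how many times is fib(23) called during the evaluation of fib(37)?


Let N(m) = number of times fib(m) is called while evaluating fib(37).
N(37) = 1 (the initial call).
N(36) = 1 (only fib(37) calls it).
For 1 <= m <= 35: fib(m) is called by fib(m+1) and fib(m+2), so
  N(m) = N(m+1) + N(m+2).
fib(0) is called only by fib(2), so N(0) = N(2).
Walk down from m=37:
  N(37)=1, N(36)=1, N(35)=2, N(34)=3, N(33)=5, N(32)=8, N(31)=13, N(30)=21, N(29)=34, N(28)=55, N(27)=89, N(26)=144, N(25)=233, N(24)=377, N(23)=610
N(23) = 610


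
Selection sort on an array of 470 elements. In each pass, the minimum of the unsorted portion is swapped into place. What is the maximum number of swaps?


Selection sort performs one swap per pass:
  Pass 1: find min in positions 0 to 469, swap with position 0
  Pass 2: find min in positions 1 to 469, swap with position 1
  Pass 3: find min in positions 2 to 469, swap with position 2
  Pass 4: find min in positions 3 to 469, swap with position 3
  Pass 5: find min in positions 4 to 469, swap with position 4
  ... (464 more passes)
Total passes (and swaps) = n - 1 = 470 - 1 = 469


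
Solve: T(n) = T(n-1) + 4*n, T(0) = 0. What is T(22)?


Expanding the recurrence:
T(22) = T(21) + 4*22
       = T(20) + 4*21 + 4*22
       ...
       = T(0) + 4*(1 + 2 + ... + 22)
       = 0 + 4 * 22*23/2
       = 0 + 4 * 253
       = 0 + 1012 = 1012


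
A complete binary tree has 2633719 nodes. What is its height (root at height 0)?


In a complete binary tree, level k holds nodes 2^k .. 2^(k+1)-1 (1-indexed).
Height = floor(log2(n)) = floor(log2(2633719)) = 21
Check: 2^21 = 2097152 <= 2633719 < 4194304 = 2^22


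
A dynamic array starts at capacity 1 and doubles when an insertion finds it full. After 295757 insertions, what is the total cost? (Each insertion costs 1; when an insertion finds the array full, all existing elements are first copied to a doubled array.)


Insertion cost: 295757 (one per element)
Resizes occur just before inserting elements 2, 3, 5, 9, ...
Elements copied at each resize: 1 + 2 + 4 + 8 + 16 + 32 + 64 + 128 + 256 + 512 + 1024 + 2048 + 4096 + 8192 + 16384 + 32768 + 65536 + 131072 + 262144
Sum of copies = 524287 (geometric series: 2^k - 1)
Total = 295757 + 524287 = 820044


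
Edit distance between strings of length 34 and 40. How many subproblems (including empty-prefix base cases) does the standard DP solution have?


The table includes base cases (empty prefixes).
Rows: (m+1) = 35
Columns: (n+1) = 41
Total = 35 * 41 = 1435


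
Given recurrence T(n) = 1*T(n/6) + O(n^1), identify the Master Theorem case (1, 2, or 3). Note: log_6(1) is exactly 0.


Master Theorem parameters: a=1, b=6, c=1
log_b(a) = 0
Compare b^c with a: 6^1 = 6 > 1, so c > log_b(a).
Comparing c=1 vs log_b(a)=0:
1 > 0 => Case 3
Result: T(n) = O(n^1)
Master Theorem case = 3


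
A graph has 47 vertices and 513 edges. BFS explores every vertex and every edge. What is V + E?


A full BFS traversal dequeues each vertex once and examines each edge once.
Vertex visits: 47
Edge visits: 513
V + E = 47 + 513 = 560


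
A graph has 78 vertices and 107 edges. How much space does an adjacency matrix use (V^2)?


Adjacency matrix: V x V grid of entries
Space = V^2 = 78^2 = 78 * 78 = 6084


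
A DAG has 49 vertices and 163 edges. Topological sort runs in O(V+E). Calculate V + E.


V = 49 (vertex processing)
E = 163 (edge processing)
V + E = 49 + 163 = 212


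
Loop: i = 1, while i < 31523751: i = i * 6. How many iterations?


i multiplies by 6 each step:
i = 1 -> 6 -> 36 -> 216 -> 1296 -> 7776 -> 46656 -> 279936 -> 1679616 -> 10077696 -> 60466176 (stop)
Iterations = ceil(log_6(31523751)) = 10


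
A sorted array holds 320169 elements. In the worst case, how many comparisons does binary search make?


Halving sequence: 320169 -> 160084 -> 80042 -> 40021 -> 20010 -> 10005 -> 5002 -> 2501 -> 1250 -> 625 -> 312 -> 156 -> 78 -> 39 -> 19 -> 9 -> 4 -> 2 -> 1
Number of halvings = 18
Max comparisons = 18 + 1 = 19


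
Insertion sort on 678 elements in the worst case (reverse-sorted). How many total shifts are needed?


In the worst case (reverse-sorted), each element shifts past all previous:
  Element 1: 1 shifts
  Element 2: 2 shifts
  Element 3: 3 shifts
  Element 4: 4 shifts
  Element 5: 5 shifts
  ...
  Element 677: 677 shifts
Total = 1 + 2 + ... + 677
= 678*(678-1)/2 = 229503


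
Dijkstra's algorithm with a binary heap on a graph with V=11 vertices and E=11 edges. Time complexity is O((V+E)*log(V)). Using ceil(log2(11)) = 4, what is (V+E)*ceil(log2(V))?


Dijkstra with a binary heap: each vertex is extracted once, each edge may relax once.
Each heap operation costs O(log V).
V + E = 11 + 11 = 22
ceil(log2(11)) = 4 (since 2^3 = 8 < 11 <= 16 = 2^4)
Total heap work = (V+E) * ceil(log2(V)) = 22 * 4 = 88


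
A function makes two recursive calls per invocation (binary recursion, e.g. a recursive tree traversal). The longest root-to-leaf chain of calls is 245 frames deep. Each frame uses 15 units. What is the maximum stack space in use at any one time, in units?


Binary recursion: the two calls run one after the other, so only one root-to-leaf chain of frames is on the stack at a time.
Maximum depth (longest chain) = 245 frames
Each frame = 15 units
Max stack space = 245 * 15 = 3675


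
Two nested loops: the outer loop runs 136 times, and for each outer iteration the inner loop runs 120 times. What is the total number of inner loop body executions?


Outer loop: 136 iterations
Inner loop: 120 iterations per outer iteration
Total = 136 * 120 = 16320


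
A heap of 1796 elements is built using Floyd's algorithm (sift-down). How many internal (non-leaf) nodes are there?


Leaf nodes occupy roughly half the array.
Sift-down is called for each internal node, starting from the last one.
Internal nodes = floor(n/2) = floor(1796/2) = 898


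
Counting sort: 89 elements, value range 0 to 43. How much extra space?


n = 89 (output array)
k = 44 (count array for 44 distinct values)
Extra space = 89 + 44 = 133


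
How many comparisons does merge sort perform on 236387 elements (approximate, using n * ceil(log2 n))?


Recursion depth: ceil(log2(236387)) = 18
Each recursion level merges n = 236387 elements
Total = 236387 * 18 = 4254966


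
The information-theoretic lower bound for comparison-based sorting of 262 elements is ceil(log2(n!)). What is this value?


A binary decision tree of height h has at most 2^h leaves and needs at least n! of them, so h >= ceil(log2(n!)).
262! is far too large to multiply out, so use Stirling's series:
  ln(n!) ~ n ln n - n + (1/2) ln(2 pi n) + 1/(12n)  (error below 1/(360 n^3), negligible here)
  ln(262) = 5.5683445
  n ln n = 262 * 5.5683445 = 1458.9063
  (1/2) ln(2 pi * 262) = (1/2) ln(1646.1946) = 3.7031
  1/(12*262) = 0.0003
  ln(262!) ~ 1458.9063 - 262 + 3.7031 + 0.0003 = 1200.6097
Convert to base 2: log2(262!) = 1200.6097 / ln 2 = 1200.6097 / 0.69314718 = 1732.1137
ceil(1732.1137) = 1733


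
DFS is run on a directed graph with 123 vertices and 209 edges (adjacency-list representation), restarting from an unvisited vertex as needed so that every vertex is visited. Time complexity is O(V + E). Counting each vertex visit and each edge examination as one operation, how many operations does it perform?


A full DFS traversal processes each vertex exactly once (push/pop on stack).
Each directed edge is examined once.
V = 123, E = 209
V + E = 332


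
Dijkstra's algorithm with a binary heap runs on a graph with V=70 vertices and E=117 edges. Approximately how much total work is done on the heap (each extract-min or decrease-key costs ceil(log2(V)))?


Dijkstra with a binary heap: each vertex is extracted once, each edge may relax once.
Each heap operation costs O(log V).
V + E = 70 + 117 = 187
ceil(log2(70)) = 7 (since 2^6 = 64 < 70 <= 128 = 2^7)
Total heap work = (V+E) * ceil(log2(V)) = 187 * 7 = 1309


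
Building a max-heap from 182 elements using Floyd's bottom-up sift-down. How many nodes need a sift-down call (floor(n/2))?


In a heap of 182 elements (0-indexed array):
  Last element index: 181
  Parent of last element: floor((181 - 1) / 2) = 90
  Internal nodes: indices 0 to 90
  Count = floor(182/2) = 91


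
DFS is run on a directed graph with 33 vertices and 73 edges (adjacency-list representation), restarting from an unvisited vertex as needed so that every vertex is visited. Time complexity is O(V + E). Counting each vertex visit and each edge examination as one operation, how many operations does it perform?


A full DFS traversal processes each vertex exactly once (push/pop on stack).
Each directed edge is examined once.
V = 33, E = 73
V + E = 106


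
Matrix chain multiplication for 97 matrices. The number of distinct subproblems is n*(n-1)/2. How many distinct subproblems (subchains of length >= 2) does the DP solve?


Subproblems are indexed by (i, j) where i < j.
Number of such pairs = n*(n-1)/2
= 97 * 96 / 2
= 4656


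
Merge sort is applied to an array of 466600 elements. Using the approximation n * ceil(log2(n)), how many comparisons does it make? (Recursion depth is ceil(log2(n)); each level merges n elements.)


Merge sort divides the array into halves recursively.
Number of levels = ceil(log2(466600)) = 19
At each level, approximately n = 466600 comparisons are needed for merging.
Total comparisons ~ n * ceil(log2(n)) = 466600 * 19 = 8865400


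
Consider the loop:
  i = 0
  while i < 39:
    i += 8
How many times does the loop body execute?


Starting at i = 0, each iteration adds 8.
Iterations until i >= 39:
  Iteration 1: i = 0 -> i = 8
  Iteration 2: i = 8 -> i = 16
  Iteration 3: i = 16 -> i = 24
  Iteration 4: i = 24 -> i = 32
  Iteration 5: i = 32 -> i = 40
Total iterations = ceil(39/8) = 5


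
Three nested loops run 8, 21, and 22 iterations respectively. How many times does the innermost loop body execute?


Loop 1 (outermost): 8 iterations
Loop 2 (middle): 21 iterations per outer
Loop 3 (innermost): 22 iterations per middle
Total = 8 * 21 * 22 = 3696


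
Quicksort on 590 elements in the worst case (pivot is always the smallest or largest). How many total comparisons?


In the worst case, each partition step picks the worst pivot:
  Partition 1: 589 comparisons (n-1 elements to compare)
  Partition 2: 588 comparisons
  Partition 3: 587 comparisons
  Partition 4: 586 comparisons
  Partition 5: 585 comparisons
  ...
  Last partition: 0 comparisons
Total = (n-1) + (n-2) + ... + 1 + 0 = n*(n-1)/2
= 590*589/2 = 173755


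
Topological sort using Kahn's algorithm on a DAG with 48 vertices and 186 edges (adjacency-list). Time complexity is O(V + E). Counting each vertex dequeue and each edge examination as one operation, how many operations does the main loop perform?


Kahn's algorithm:
  1. Compute in-degrees: O(V + E)
  2. Process queue: each vertex dequeued once (O(V))
     each edge examined once (O(E))
Total = V + E = 48 + 186 = 234


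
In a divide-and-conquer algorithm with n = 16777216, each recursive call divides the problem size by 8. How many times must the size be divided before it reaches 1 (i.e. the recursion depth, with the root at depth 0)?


Number of divisions = log_8(16777216)
Sizes: 16777216 -> 2097152 -> 262144 -> 32768 -> 4096 -> 512 -> 64 -> 8 -> 1 (8 divisions)
Recursion depth = 8


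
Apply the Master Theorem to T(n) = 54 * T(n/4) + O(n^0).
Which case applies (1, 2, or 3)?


The Master Theorem: T(n) = a*T(n/b) + O(n^c)
  a = 54, b = 4, c = 0
log_b(a) = log_4(54) ~ 2.877
Compare b^c with a: 4^0 = 1 < 54, so c < log_b(a).
Since c < log_b(a), Case 1 applies.
T(n) = O(n^(log_4 54)) ~ O(n^2.877)
Master Theorem case = 1


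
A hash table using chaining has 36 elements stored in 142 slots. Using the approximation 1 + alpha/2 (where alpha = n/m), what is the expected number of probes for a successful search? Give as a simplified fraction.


Load factor alpha = n/m = 36/142
Expected probes = 1 + alpha/2 = 1 + 36/(2*142)
= 1 + 36/284
= 284/284 + 36/284
= 320/284
Simplify: 80/71


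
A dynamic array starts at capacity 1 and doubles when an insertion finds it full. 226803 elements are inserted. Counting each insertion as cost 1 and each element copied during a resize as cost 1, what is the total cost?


n = 226803
Insertion costs: 226803
Resizes copy 1, 2, 4, ... up to the largest power of 2 that is <= n-1 = 226802, i.e. 131072.
Copy costs = 1 + 2 + 4 + 8 + 16 + 32 + 64 + 128 + 256 + 512 + 1024 + 2048 + 4096 + 8192 + 16384 + 32768 + 65536 + 131072 = 262143
Total = 226803 + 262143 = 488946


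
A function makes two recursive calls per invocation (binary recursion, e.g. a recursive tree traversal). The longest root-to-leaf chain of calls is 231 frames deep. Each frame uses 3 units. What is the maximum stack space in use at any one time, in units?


Binary recursion: the two calls run one after the other, so only one root-to-leaf chain of frames is on the stack at a time.
Maximum depth (longest chain) = 231 frames
Each frame = 3 units
Max stack space = 231 * 3 = 693


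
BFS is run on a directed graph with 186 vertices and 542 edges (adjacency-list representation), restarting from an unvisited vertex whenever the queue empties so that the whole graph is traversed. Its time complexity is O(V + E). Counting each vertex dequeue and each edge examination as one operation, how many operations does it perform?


A full BFS traversal dequeues each vertex exactly once and examines each directed edge exactly once.
V = 186 (vertex processing cost)
E = 542 (edge examination cost)
Total operations proportional to V + E = 186 + 542 = 728


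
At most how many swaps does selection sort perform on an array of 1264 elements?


Each of the 1263 passes places one element in its final position.
Pass 1: swap minimum into position 0
Pass 2: swap minimum of remaining into position 1
...
Pass 1263: last two elements, one swap
Maximum swaps = 1264 - 1 = 1263


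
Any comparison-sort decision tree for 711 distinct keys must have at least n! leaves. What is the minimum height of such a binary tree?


A binary decision tree of height h has at most 2^h leaves and needs at least n! of them, so h >= ceil(log2(n!)).
711! is far too large to multiply out, so use Stirling's series:
  ln(n!) ~ n ln n - n + (1/2) ln(2 pi n) + 1/(12n)  (error below 1/(360 n^3), negligible here)
  ln(711) = 6.5666724
  n ln n = 711 * 6.5666724 = 4668.9041
  (1/2) ln(2 pi * 711) = (1/2) ln(4467.3448) = 4.2023
  1/(12*711) = 0.0001
  ln(711!) ~ 4668.9041 - 711 + 4.2023 + 0.0001 = 3962.1065
Convert to base 2: log2(711!) = 3962.1065 / ln 2 = 3962.1065 / 0.69314718 = 5716.1114
ceil(5716.1114) = 5717
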